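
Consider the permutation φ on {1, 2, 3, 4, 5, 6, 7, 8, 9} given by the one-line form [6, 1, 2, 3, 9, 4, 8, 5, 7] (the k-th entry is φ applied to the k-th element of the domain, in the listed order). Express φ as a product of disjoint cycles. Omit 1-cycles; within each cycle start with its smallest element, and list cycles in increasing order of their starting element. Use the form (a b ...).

(1 6 4 3 2)(5 9 7 8)

Iterating φ from 1 gives 1 → 6 → 4 → 3 → 2 → 1; that is the 5-cycle (1 6 4 3 2).
Continuing from each remaining unvisited element yields (1 6 4 3 2)(5 9 7 8).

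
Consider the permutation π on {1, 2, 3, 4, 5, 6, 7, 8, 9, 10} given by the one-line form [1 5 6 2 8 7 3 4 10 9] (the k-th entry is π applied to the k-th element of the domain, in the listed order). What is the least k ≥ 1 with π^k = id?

Writing π as disjoint cycles, the cycle lengths are 4, 3, 2, 1.
Since disjoint cycles commute, ord(π) = lcm(4, 3, 2) = 12.

12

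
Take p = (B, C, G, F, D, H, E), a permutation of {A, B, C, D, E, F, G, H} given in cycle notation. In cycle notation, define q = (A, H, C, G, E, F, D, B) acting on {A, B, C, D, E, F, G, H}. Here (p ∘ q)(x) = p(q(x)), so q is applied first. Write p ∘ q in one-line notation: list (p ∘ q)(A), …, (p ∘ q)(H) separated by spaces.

E A F C D H B G

(p ∘ q)(x) = p(q(x)). Computing each image: p(q(A)) = p(H) = E, p(q(B)) = p(A) = A, p(q(C)) = p(G) = F, p(q(D)) = p(B) = C, p(q(E)) = p(F) = D, p(q(F)) = p(D) = H, p(q(G)) = p(E) = B, p(q(H)) = p(C) = G.
Hence p ∘ q = [E A F C D H B G].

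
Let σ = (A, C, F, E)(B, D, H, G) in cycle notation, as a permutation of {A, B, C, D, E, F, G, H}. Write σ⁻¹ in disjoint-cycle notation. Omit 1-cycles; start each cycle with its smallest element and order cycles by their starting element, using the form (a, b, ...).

If σ sends a → b within a cycle, σ⁻¹ sends b → a; equivalently, reverse each cycle.
Reversing each cycle of σ and rotating so the smallest element leads gives (A, E, F, C)(B, G, H, D).

(A, E, F, C)(B, G, H, D)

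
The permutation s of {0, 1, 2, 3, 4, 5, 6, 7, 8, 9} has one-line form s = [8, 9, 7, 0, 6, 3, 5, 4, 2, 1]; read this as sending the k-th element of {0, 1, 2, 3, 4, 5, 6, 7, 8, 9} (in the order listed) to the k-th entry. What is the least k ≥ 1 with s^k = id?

8

Writing s as disjoint cycles, the cycle lengths are 8, 2.
The order is lcm(8, 2) = 8.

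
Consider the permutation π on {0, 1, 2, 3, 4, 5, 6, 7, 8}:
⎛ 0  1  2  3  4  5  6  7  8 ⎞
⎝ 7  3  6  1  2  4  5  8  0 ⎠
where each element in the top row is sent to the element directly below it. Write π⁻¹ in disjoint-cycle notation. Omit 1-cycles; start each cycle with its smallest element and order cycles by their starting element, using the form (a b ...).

(0 8 7)(1 3)(2 4 5 6)

First write π in disjoint cycles: (0 7 8)(1 3)(2 6 5 4).
The inverse reverses every cycle; in canonical form, π⁻¹ = (0 8 7)(1 3)(2 4 5 6).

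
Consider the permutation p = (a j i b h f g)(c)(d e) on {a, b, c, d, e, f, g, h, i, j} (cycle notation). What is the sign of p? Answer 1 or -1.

The cycle lengths are 7, 2, 1.
A cycle is odd iff its length is even; p has 1 even-length cycle, so sgn(p) = (−1)^1 and p is odd.

-1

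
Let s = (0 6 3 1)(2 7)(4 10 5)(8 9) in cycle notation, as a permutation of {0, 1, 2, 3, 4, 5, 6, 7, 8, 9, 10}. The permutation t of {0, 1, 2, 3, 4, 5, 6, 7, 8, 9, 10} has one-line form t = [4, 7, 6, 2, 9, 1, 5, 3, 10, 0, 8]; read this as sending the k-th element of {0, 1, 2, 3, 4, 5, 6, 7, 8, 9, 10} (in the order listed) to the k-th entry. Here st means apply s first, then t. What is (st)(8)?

(st)(8) = t(s(8)). s(8) = 9, then t(9) = 0. So (st)(8) = 0.

0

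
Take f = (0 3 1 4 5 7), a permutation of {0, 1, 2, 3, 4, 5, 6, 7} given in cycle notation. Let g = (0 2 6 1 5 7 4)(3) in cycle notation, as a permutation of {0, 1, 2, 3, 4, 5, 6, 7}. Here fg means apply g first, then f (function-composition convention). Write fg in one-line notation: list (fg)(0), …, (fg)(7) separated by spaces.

Chase each element through g then f: 0 → 2 → 2; 1 → 5 → 7; 2 → 6 → 6; 3 → 3 → 1; 4 → 0 → 3; 5 → 7 → 0; 6 → 1 → 4; 7 → 4 → 5.
So fg in one-line form is 2 7 6 1 3 0 4 5.

2 7 6 1 3 0 4 5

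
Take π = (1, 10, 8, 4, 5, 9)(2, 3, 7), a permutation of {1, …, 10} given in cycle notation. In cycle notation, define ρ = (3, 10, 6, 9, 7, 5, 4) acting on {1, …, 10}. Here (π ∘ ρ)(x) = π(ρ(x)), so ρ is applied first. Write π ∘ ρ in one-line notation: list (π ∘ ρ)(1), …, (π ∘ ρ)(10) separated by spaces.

For each element, apply ρ then π: 1 → 1 → 10; 2 → 2 → 3; 3 → 10 → 8; 4 → 3 → 7; 5 → 4 → 5; 6 → 9 → 1; 7 → 5 → 9; 8 → 8 → 4; 9 → 7 → 2; 10 → 6 → 6.
Collecting the images, π ∘ ρ = [10 3 8 7 5 1 9 4 2 6].

10 3 8 7 5 1 9 4 2 6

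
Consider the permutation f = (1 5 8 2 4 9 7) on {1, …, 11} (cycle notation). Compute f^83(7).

7 lies in the 7-cycle (1 5 8 2 4 9 7).
On a 7-cycle, f^7 is the identity, so f^83 = f^6 there (83 ≡ 6 mod 7).
Advancing 6 steps from 7: 7 → 1 → 5 → 8 → 2 → 4 → 9.

9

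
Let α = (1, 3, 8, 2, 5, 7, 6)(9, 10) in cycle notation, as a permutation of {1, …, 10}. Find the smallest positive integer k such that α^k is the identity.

14

The disjoint cycles have lengths 7, 2, 1.
Since disjoint cycles commute, ord(α) = lcm(7, 2) = 14.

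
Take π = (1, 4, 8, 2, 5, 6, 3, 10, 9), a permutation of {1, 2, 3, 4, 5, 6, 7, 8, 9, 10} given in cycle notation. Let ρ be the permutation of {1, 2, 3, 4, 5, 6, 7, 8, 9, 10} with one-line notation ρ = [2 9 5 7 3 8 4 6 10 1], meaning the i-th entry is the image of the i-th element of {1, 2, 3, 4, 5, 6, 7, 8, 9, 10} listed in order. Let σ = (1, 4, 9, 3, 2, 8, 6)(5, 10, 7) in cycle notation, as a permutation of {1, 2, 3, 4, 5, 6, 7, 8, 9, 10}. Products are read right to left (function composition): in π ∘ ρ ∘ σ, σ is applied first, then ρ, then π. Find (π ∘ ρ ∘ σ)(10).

8

Apply the permutations in order: σ(10) = 7, then ρ(7) = 4, then π(4) = 8. So (π ∘ ρ ∘ σ)(10) = 8.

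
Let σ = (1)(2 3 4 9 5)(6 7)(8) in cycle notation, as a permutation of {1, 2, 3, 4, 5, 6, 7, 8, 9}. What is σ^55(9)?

9 lies in the 5-cycle (2 3 4 9 5).
Powers repeat with period 5 on this cycle, and 55 mod 5 = 0, so σ^55(9) = σ^0(9).
So σ^55(9) = 9.

9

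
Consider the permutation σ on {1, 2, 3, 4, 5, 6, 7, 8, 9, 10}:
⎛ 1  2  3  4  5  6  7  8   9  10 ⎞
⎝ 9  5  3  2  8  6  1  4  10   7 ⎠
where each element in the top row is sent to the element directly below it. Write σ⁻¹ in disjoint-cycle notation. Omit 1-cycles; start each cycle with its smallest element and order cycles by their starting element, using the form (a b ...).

First write σ in disjoint cycles: (1 9 10 7)(2 5 8 4).
The inverse reverses every cycle; in canonical form, σ⁻¹ = (1 7 10 9)(2 4 8 5).

(1 7 10 9)(2 4 8 5)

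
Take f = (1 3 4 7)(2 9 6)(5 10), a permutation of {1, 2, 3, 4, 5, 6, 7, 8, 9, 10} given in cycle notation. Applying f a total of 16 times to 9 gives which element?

9 lies in the 3-cycle (2 9 6).
Since the cycle has length 3, f^16 acts on it the same as f^1 (16 mod 3 = 1).
Advancing 1 step from 9: 9 → 6.

6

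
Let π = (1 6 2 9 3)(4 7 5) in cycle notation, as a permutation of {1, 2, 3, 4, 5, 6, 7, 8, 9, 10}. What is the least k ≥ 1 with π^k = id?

The disjoint cycles have lengths 5, 3, 1, 1.
Since disjoint cycles commute, ord(π) = lcm(5, 3) = 15.

15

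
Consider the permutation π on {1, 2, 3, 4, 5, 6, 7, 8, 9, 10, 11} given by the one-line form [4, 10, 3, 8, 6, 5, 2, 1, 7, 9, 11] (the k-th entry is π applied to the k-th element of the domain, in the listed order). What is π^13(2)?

Tracing 2 → 10 → … returns to 2 after 4 steps, so 2 lies in a 4-cycle (2 10 9 7).
Since the cycle has length 4, π^13 acts on it the same as π^1 (13 mod 4 = 1).
Advancing 1 step from 2: 2 → 10.

10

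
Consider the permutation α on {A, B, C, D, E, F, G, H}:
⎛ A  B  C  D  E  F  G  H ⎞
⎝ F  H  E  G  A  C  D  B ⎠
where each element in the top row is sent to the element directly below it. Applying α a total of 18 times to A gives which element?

Tracing A → F → … returns to A after 4 steps, so A lies in a 4-cycle (A F C E).
Powers repeat with period 4 on this cycle, and 18 mod 4 = 2, so α^18(A) = α^2(A).
Advancing 2 steps from A: A → F → C.

C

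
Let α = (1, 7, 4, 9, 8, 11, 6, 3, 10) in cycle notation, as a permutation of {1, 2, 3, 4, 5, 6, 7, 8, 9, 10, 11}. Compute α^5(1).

1 lies in the 9-cycle (1, 7, 4, 9, 8, 11, 6, 3, 10).
Advancing 5 steps from 1: 1 → 7 → 4 → 9 → 8 → 11.

11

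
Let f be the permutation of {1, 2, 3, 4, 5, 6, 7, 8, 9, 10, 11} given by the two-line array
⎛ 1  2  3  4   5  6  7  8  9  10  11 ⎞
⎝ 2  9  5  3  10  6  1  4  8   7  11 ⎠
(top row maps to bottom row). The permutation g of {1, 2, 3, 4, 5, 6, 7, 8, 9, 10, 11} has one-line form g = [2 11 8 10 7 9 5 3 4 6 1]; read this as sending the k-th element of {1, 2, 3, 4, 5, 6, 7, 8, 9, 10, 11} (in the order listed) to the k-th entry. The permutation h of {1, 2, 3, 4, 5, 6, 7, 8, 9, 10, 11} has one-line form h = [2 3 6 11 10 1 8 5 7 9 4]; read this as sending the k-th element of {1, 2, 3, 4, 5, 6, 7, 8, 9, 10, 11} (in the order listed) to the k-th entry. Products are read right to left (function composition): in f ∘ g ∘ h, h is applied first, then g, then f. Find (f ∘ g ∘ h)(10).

Chase 10: h(10) = 9; g(9) = 4; f(4) = 3. Hence (f ∘ g ∘ h)(10) = 3.

3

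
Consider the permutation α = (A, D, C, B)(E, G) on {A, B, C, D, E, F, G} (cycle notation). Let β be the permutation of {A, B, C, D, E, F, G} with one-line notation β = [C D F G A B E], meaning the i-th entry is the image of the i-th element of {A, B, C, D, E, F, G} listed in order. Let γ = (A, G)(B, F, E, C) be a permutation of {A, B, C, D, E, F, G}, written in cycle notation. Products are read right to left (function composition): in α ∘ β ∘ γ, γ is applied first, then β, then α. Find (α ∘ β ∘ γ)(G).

(α ∘ β ∘ γ)(G) = α(β(γ(G))). γ(G) = A, then β(A) = C, then α(C) = B, so the result is B.

B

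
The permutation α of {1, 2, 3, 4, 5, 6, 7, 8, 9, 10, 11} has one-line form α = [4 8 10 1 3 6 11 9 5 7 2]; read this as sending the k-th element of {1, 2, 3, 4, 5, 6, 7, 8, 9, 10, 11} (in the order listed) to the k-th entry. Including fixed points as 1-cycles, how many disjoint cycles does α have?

3

The cycle decomposition is (1 4)(2 8 9 5 3 10 7 11)(6), which has 3 cycles (counting 1-cycles).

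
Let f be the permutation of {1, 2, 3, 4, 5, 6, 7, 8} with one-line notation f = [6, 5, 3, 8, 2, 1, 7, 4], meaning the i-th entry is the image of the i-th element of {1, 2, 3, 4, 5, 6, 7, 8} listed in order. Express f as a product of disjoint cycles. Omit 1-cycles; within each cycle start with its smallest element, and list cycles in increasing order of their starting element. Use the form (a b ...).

(1 6)(2 5)(4 8)

From 1: 1 → 6 → 1, closing the cycle (1 6).
Repeating from the next unused element and collecting all non-trivial cycles gives (1 6)(2 5)(4 8).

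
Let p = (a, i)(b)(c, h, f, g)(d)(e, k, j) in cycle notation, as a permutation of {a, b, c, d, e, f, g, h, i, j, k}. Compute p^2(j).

j lies in the 3-cycle (e, k, j).
Advancing 2 steps from j: j → e → k.

k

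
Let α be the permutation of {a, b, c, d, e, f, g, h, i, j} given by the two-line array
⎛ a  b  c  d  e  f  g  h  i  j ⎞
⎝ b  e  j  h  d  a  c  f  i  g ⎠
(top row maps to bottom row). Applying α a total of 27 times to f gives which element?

e

Tracing f → a → … returns to f after 6 steps, so f lies in a 6-cycle (a b e d h f).
Since the cycle has length 6, α^27 acts on it the same as α^3 (27 mod 6 = 3).
Stepping 3 places around the cycle: f → a → b → e.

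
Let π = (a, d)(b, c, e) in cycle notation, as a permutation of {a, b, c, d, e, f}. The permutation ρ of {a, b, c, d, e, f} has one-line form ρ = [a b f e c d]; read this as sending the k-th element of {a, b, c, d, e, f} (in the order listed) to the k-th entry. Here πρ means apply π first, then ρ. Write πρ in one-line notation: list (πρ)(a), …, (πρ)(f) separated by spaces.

For each element, apply π then ρ: a → d → e; b → c → f; c → e → c; d → a → a; e → b → b; f → f → d.
So πρ in one-line form is e f c a b d.

e f c a b d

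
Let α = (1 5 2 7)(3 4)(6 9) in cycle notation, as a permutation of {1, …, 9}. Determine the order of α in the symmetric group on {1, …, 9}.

4

The cycle type of α is (4, 2, 2, 1).
The order of α is the least common multiple of its cycle lengths: lcm(4, 2, 2) = 4.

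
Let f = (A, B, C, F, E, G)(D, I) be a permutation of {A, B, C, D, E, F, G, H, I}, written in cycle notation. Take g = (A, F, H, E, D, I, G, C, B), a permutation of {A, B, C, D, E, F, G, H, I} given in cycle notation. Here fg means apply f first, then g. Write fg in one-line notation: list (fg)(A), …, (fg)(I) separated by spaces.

Chase each element through f then g: A → B → A; B → C → B; C → F → H; D → I → G; E → G → C; F → E → D; G → A → F; H → H → E; I → D → I.
Collecting the images, fg = [A B H G C D F E I].

A B H G C D F E I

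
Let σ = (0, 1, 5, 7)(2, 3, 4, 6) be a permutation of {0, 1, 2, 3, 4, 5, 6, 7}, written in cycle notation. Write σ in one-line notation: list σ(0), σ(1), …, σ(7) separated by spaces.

1 5 3 4 6 7 2 0

Reading each image from the cycles: 0→1, 1→5, 2→3, 3→4, 4→6, 5→7, 6→2, 7→0.
Listing these in domain order gives 1 5 3 4 6 7 2 0.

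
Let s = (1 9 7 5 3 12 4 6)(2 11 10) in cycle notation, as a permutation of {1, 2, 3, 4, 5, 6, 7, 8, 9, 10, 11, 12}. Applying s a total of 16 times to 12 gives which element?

12

12 lies in the 8-cycle (1 9 7 5 3 12 4 6).
On an 8-cycle, s^8 is the identity, so s^16 = s^0 there (16 ≡ 0 mod 8).
So s^16(12) = 12.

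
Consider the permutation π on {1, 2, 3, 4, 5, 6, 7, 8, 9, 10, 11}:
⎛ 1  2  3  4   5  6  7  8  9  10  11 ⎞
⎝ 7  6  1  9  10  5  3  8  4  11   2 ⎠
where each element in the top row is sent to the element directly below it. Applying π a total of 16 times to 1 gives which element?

Tracing 1 → 7 → … returns to 1 after 3 steps, so 1 lies in a 3-cycle (1, 7, 3).
Since the cycle has length 3, π^16 acts on it the same as π^1 (16 mod 3 = 1).
Advancing 1 step from 1: 1 → 7.

7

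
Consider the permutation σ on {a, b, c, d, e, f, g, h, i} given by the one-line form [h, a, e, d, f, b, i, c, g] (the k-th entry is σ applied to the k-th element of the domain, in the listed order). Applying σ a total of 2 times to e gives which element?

Tracing e → f → … returns to e after 6 steps, so e lies in a 6-cycle (a, h, c, e, f, b).
Advancing 2 steps from e: e → f → b.

b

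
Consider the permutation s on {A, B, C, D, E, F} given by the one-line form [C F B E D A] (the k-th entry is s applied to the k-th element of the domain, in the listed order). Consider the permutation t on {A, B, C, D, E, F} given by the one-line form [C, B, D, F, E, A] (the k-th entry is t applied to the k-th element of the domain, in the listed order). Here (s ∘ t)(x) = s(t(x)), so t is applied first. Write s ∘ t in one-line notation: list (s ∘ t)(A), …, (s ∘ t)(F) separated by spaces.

(s ∘ t)(x) = s(t(x)). Computing each image: s(t(A)) = s(C) = B, s(t(B)) = s(B) = F, s(t(C)) = s(D) = E, s(t(D)) = s(F) = A, s(t(E)) = s(E) = D, s(t(F)) = s(A) = C.
Hence s ∘ t = [B F E A D C].

B F E A D C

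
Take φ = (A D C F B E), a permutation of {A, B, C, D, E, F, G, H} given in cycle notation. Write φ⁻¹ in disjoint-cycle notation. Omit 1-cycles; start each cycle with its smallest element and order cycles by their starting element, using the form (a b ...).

If φ sends a → b within a cycle, φ⁻¹ sends b → a; equivalently, reverse each cycle.
After reversing and putting each cycle's least element first, φ⁻¹ = (A E B F C D).

(A E B F C D)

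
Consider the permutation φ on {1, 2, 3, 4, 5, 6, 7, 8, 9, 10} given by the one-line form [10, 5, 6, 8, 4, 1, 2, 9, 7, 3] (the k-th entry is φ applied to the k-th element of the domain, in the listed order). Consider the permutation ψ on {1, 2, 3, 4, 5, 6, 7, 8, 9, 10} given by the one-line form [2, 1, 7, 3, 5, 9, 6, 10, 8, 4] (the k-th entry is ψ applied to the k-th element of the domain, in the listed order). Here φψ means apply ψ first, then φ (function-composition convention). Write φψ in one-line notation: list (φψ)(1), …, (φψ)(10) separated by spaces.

(φψ)(x) = φ(ψ(x)). Computing each image: φ(ψ(1)) = φ(2) = 5, φ(ψ(2)) = φ(1) = 10, φ(ψ(3)) = φ(7) = 2, φ(ψ(4)) = φ(3) = 6, φ(ψ(5)) = φ(5) = 4, φ(ψ(6)) = φ(9) = 7, φ(ψ(7)) = φ(6) = 1, φ(ψ(8)) = φ(10) = 3, φ(ψ(9)) = φ(8) = 9, φ(ψ(10)) = φ(4) = 8.
Hence φψ = [5 10 2 6 4 7 1 3 9 8].

5 10 2 6 4 7 1 3 9 8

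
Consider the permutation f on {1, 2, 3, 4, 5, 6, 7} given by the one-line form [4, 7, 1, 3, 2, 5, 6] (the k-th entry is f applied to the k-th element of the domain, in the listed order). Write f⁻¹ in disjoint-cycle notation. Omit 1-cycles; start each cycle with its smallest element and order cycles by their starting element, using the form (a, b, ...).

The cycle decomposition of f is (1, 4, 3)(2, 7, 6, 5).
Reversing each cycle (and rotating so the smallest element leads) gives f⁻¹ = (1, 3, 4)(2, 5, 6, 7).

(1, 3, 4)(2, 5, 6, 7)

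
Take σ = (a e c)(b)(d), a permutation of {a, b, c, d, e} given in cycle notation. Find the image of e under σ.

In the cycle (a e c), e is followed by c, so σ(e) = c.

c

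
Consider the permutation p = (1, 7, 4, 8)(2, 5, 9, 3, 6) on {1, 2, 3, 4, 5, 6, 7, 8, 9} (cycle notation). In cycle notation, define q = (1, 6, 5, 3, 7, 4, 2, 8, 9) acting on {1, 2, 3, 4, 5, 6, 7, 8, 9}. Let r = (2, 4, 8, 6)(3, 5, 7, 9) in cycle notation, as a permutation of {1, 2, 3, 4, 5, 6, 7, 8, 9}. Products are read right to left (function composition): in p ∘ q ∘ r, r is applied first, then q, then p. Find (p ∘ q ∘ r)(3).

Apply the permutations in order: r(3) = 5, then q(5) = 3, then p(3) = 6. So (p ∘ q ∘ r)(3) = 6.

6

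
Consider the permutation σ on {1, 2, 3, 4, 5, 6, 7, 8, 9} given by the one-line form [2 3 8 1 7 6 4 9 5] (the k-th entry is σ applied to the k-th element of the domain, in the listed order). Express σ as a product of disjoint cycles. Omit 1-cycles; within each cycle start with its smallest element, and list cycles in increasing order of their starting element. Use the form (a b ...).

Iterating σ from 1 gives 1 → 2 → 3 → 8 → 9 → 5 → 7 → 4 → 1; that is the 8-cycle (1 2 3 8 9 5 7 4).
Continuing from each remaining unvisited element yields (1 2 3 8 9 5 7 4).

(1 2 3 8 9 5 7 4)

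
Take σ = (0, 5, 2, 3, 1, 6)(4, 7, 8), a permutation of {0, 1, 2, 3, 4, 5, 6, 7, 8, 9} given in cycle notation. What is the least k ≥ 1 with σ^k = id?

The disjoint cycles have lengths 6, 3, 1.
The order is lcm(6, 3) = 6.

6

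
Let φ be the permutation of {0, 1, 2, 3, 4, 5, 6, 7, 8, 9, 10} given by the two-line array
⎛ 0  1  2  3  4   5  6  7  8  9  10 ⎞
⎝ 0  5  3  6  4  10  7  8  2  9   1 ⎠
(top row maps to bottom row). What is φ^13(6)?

2

Tracing 6 → 7 → … returns to 6 after 5 steps, so 6 lies in a 5-cycle (2, 3, 6, 7, 8).
On a 5-cycle, φ^5 is the identity, so φ^13 = φ^3 there (13 ≡ 3 mod 5).
Stepping 3 places around the cycle: 6 → 7 → 8 → 2.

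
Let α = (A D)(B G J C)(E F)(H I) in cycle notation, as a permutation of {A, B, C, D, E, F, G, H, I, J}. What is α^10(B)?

B lies in the 4-cycle (B G J C).
Powers repeat with period 4 on this cycle, and 10 mod 4 = 2, so α^10(B) = α^2(B).
Stepping 2 places around the cycle: B → G → J.

J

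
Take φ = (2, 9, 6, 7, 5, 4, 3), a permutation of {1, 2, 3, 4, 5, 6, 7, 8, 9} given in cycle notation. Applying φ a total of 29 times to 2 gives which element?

9

2 lies in the 7-cycle (2, 9, 6, 7, 5, 4, 3).
Powers repeat with period 7 on this cycle, and 29 mod 7 = 1, so φ^29(2) = φ^1(2).
Advancing 1 step from 2: 2 → 9.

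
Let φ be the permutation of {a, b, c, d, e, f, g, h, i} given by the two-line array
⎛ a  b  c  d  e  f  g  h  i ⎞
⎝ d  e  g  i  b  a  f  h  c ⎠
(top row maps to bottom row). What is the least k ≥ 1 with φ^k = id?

Writing φ as disjoint cycles, the cycle lengths are 6, 2, 1.
The order is lcm(6, 2) = 6.

6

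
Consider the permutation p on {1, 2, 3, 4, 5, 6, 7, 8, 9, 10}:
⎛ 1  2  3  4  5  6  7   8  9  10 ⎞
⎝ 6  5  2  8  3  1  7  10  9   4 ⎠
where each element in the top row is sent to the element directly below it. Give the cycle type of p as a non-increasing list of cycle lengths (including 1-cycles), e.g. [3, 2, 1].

The disjoint cycles are (1, 6)(2, 5, 3)(4, 8, 10)(7)(9), with lengths 3, 3, 2, 1, 1 in non-increasing order.

[3, 3, 2, 1, 1]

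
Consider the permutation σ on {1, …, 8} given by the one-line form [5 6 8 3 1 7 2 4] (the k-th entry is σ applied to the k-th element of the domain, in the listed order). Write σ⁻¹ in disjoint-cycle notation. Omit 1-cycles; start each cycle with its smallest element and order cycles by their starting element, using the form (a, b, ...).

First write σ in disjoint cycles: (1, 5)(2, 6, 7)(3, 8, 4).
The inverse reverses every cycle; in canonical form, σ⁻¹ = (1, 5)(2, 7, 6)(3, 4, 8).

(1, 5)(2, 7, 6)(3, 4, 8)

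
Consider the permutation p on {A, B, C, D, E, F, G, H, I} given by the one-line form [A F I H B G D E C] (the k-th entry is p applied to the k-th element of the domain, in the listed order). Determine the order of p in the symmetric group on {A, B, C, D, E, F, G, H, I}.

6

Decomposing into disjoint cycles gives cycle lengths 6, 2, 1.
The order is lcm(6, 2) = 6.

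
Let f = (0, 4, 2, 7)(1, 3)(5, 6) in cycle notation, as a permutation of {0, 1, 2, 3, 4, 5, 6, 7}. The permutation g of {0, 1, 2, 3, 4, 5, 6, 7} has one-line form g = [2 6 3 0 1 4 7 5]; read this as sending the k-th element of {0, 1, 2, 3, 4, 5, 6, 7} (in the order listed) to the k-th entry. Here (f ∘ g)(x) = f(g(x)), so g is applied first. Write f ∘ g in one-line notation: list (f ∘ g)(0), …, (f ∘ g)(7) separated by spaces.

7 5 1 4 3 2 0 6

For each element, apply g then f: 0 → 2 → 7; 1 → 6 → 5; 2 → 3 → 1; 3 → 0 → 4; 4 → 1 → 3; 5 → 4 → 2; 6 → 7 → 0; 7 → 5 → 6.
Collecting the images, f ∘ g = [7 5 1 4 3 2 0 6].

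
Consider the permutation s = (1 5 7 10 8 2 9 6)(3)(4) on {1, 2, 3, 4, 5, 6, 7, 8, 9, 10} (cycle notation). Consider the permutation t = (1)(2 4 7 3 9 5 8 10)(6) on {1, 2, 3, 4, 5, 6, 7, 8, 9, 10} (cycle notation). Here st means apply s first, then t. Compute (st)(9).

First apply s: s(9) = 6, then t(6) = 6. Thus (st)(9) = 6.

6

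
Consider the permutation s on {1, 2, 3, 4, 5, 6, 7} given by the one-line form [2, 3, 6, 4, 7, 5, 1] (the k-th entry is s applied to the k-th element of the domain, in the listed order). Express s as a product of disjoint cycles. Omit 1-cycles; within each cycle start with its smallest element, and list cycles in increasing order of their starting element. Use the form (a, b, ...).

(1, 2, 3, 6, 5, 7)

From 1: 1 → 2 → 3 → 6 → 5 → 7 → 1, closing the cycle (1, 2, 3, 6, 5, 7).
Continuing from each remaining unvisited element yields (1, 2, 3, 6, 5, 7).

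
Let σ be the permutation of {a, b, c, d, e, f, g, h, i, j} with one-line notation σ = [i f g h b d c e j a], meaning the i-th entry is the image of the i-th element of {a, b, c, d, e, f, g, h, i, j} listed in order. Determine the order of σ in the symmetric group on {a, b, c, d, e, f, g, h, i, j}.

30

Decomposing into disjoint cycles gives cycle lengths 5, 3, 2.
The order is lcm(5, 3, 2) = 30.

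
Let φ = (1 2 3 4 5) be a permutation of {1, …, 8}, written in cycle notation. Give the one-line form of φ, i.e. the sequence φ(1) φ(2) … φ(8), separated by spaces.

Each element maps to the next entry in its cycle (wrapping to the front): 1→2, 2→3, 3→4, 4→5, 5→1, 6→6, 7→7, 8→8.
So the one-line form is 2 3 4 5 1 6 7 8.

2 3 4 5 1 6 7 8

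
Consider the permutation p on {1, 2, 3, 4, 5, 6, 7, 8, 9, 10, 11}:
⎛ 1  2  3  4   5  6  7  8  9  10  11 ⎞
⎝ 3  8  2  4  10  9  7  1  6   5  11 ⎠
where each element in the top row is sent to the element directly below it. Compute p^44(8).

8

Tracing 8 → 1 → … returns to 8 after 4 steps, so 8 lies in a 4-cycle (1 3 2 8).
Powers repeat with period 4 on this cycle, and 44 mod 4 = 0, so p^44(8) = p^0(8).
So p^44(8) = 8.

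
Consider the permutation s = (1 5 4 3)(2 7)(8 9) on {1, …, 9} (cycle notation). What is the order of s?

4

The cycle type of s is (4, 2, 2, 1).
Since disjoint cycles commute, ord(s) = lcm(4, 2, 2) = 4.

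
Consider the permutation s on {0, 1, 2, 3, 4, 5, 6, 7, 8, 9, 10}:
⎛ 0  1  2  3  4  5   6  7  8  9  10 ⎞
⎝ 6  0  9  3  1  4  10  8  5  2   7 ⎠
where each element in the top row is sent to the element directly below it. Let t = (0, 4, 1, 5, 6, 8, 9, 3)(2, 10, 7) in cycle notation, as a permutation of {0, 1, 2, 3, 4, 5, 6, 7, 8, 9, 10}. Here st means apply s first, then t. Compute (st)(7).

9

First apply s: s(7) = 8, then t(8) = 9. Thus (st)(7) = 9.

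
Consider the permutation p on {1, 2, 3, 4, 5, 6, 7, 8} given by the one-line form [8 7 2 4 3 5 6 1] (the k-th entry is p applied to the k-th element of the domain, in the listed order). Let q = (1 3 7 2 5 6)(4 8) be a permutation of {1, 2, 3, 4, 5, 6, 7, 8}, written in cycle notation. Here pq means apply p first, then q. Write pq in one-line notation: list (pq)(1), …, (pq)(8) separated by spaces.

4 2 5 8 7 6 1 3

(pq)(x) = q(p(x)). Computing each image: q(p(1)) = q(8) = 4, q(p(2)) = q(7) = 2, q(p(3)) = q(2) = 5, q(p(4)) = q(4) = 8, q(p(5)) = q(3) = 7, q(p(6)) = q(5) = 6, q(p(7)) = q(6) = 1, q(p(8)) = q(1) = 3.
Hence pq = [4 2 5 8 7 6 1 3].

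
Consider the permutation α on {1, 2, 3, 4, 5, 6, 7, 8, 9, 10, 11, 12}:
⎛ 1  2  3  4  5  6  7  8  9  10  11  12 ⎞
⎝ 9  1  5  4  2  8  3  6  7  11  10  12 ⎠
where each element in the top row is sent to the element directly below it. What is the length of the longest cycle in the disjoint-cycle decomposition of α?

Decomposing into disjoint cycles gives (1, 9, 7, 3, 5, 2)(6, 8)(10, 11); the longest has length 6.

6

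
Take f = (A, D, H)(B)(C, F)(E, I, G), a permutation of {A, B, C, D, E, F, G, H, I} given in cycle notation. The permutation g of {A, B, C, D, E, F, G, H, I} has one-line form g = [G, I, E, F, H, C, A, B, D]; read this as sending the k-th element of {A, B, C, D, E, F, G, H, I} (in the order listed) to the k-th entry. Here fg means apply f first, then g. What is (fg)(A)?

f(A) = D, then g(D) = F; composing gives (fg)(A) = F.

F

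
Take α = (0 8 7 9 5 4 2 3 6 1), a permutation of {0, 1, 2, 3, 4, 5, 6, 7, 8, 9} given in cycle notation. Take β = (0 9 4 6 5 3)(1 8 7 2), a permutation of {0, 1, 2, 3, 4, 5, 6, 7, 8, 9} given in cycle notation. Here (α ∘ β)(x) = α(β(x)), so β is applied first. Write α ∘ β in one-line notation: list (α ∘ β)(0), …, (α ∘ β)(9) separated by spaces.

5 7 0 8 1 6 4 3 9 2

Chase each element through β then α: 0 → 9 → 5; 1 → 8 → 7; 2 → 1 → 0; 3 → 0 → 8; 4 → 6 → 1; 5 → 3 → 6; 6 → 5 → 4; 7 → 2 → 3; 8 → 7 → 9; 9 → 4 → 2.
Collecting the images, α ∘ β = [5 7 0 8 1 6 4 3 9 2].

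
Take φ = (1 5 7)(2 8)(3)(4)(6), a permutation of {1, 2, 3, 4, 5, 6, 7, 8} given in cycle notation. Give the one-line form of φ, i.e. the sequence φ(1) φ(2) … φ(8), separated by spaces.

Reading each image from the cycles: 1→5, 2→8, 3→3, 4→4, 5→7, 6→6, 7→1, 8→2.
So the one-line form is 5 8 3 4 7 6 1 2.

5 8 3 4 7 6 1 2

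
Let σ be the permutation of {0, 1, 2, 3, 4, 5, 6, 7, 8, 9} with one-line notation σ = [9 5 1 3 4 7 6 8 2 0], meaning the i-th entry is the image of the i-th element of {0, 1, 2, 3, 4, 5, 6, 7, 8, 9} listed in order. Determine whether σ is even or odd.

In disjoint-cycle form the cycle lengths are 5, 2, 1, 1, 1.
A cycle is odd iff its length is even; σ has 1 even-length cycle, so sgn(σ) = (−1)^1 and σ is odd.

odd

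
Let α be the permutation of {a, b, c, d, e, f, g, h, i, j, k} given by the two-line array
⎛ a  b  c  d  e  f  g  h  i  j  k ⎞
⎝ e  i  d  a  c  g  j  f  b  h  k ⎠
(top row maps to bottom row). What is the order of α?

4

The disjoint-cycle form of α has cycle lengths 4, 4, 2, 1.
The order of α is the least common multiple of its cycle lengths: lcm(4, 4, 2) = 4.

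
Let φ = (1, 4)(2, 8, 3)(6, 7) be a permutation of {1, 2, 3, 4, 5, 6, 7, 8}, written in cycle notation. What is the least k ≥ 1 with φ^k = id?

The disjoint cycles have lengths 3, 2, 2, 1.
The order is lcm(3, 2, 2) = 6.

6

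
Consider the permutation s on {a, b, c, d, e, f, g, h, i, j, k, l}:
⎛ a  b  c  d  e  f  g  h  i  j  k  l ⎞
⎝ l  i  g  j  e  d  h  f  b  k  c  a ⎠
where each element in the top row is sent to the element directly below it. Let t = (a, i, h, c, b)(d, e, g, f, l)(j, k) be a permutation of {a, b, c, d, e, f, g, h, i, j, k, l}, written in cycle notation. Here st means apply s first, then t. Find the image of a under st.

d

First apply s: s(a) = l, then t(l) = d. Thus (st)(a) = d.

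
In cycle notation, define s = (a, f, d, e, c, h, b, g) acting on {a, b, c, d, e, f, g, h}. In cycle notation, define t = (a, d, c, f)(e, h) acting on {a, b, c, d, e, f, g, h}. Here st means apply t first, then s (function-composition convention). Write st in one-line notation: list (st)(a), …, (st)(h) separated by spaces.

e g d h b f a c

Chase each element through t then s: a → d → e; b → b → g; c → f → d; d → c → h; e → h → b; f → a → f; g → g → a; h → e → c.
Collecting the images, st = [e g d h b f a c].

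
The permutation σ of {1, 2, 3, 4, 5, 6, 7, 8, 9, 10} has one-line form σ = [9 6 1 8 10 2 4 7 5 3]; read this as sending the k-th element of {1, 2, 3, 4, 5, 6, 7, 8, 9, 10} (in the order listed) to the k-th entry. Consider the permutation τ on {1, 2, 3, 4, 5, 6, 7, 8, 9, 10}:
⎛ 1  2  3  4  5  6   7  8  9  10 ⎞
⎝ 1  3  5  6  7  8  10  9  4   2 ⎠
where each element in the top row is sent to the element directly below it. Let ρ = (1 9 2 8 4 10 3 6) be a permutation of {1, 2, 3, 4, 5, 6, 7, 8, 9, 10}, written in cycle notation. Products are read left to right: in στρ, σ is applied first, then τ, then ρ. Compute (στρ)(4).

Chase 4: σ(4) = 8; τ(8) = 9; ρ(9) = 2. Hence (στρ)(4) = 2.

2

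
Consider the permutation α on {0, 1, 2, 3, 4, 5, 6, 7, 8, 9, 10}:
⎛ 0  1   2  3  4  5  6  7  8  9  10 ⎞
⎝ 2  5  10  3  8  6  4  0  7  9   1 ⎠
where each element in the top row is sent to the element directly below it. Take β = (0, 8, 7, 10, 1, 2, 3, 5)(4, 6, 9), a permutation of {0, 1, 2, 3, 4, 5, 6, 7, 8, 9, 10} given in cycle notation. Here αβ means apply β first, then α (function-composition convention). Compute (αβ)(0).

7

First apply β: β(0) = 8, then α(8) = 7. Thus (αβ)(0) = 7.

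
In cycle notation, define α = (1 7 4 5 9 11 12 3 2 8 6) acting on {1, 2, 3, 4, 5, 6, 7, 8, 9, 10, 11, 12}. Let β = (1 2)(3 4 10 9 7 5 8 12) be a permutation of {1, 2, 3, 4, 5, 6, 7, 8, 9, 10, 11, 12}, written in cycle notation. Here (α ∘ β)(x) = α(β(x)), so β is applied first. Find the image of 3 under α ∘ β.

First apply β: β(3) = 4, then α(4) = 5. Thus (α ∘ β)(3) = 5.

5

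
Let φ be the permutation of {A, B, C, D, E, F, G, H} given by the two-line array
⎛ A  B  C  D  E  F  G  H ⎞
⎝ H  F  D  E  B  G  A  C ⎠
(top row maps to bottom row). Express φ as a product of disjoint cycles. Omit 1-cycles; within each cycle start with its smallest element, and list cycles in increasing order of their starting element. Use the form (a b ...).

(A H C D E B F G)

Start at A and follow images: A → H → C → D → E → B → F → G → A, giving the cycle (A H C D E B F G).
Repeating from the next unused element and collecting all non-trivial cycles gives (A H C D E B F G).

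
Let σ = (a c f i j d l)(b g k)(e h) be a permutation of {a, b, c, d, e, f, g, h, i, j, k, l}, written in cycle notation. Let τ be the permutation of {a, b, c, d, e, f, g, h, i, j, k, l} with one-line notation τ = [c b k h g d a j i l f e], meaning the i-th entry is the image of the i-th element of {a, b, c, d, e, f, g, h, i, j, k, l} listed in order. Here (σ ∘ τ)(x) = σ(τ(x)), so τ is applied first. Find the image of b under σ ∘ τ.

(σ ∘ τ)(b) = σ(τ(b)). τ(b) = b, then σ(b) = g. So (σ ∘ τ)(b) = g.

g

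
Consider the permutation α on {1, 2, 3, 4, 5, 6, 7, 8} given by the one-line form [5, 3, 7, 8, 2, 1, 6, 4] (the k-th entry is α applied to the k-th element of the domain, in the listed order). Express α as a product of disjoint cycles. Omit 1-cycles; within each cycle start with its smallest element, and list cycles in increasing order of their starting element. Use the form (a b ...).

(1 5 2 3 7 6)(4 8)

Start at 1 and follow images: 1 → 5 → 2 → 3 → 7 → 6 → 1, giving the cycle (1 5 2 3 7 6).
Repeating from the next unused element and collecting all non-trivial cycles gives (1 5 2 3 7 6)(4 8).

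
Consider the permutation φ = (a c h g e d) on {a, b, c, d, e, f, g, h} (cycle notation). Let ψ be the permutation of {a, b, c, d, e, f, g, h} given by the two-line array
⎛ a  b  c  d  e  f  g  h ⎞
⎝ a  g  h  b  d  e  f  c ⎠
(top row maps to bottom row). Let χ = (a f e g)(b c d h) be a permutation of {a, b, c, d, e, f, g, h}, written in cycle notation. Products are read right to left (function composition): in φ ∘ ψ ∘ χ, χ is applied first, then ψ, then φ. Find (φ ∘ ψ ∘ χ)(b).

g

Apply the permutations in order: χ(b) = c, then ψ(c) = h, then φ(h) = g. So (φ ∘ ψ ∘ χ)(b) = g.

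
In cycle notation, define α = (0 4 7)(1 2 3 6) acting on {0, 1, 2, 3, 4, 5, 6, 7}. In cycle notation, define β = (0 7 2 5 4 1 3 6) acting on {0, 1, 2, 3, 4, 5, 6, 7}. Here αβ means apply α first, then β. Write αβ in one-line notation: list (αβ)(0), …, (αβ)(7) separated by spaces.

1 5 6 0 2 4 3 7

For each element, apply α then β: 0 → 4 → 1; 1 → 2 → 5; 2 → 3 → 6; 3 → 6 → 0; 4 → 7 → 2; 5 → 5 → 4; 6 → 1 → 3; 7 → 0 → 7.
So αβ in one-line form is 1 5 6 0 2 4 3 7.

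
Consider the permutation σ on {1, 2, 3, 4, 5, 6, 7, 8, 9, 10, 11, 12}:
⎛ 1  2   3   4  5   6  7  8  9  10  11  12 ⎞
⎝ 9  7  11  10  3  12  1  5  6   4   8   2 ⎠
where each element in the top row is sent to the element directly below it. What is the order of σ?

12

The disjoint-cycle form of σ has cycle lengths 6, 4, 2.
Since disjoint cycles commute, ord(σ) = lcm(6, 4, 2) = 12.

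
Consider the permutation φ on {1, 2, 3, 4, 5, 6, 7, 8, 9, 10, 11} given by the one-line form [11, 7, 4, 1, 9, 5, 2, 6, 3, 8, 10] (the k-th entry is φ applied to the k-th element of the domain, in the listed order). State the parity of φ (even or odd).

odd

In disjoint-cycle form the cycle lengths are 9, 2.
A cycle of length ℓ contributes ℓ−1 transpositions, so φ is a product of 8 + 1 = 9 transpositions — odd.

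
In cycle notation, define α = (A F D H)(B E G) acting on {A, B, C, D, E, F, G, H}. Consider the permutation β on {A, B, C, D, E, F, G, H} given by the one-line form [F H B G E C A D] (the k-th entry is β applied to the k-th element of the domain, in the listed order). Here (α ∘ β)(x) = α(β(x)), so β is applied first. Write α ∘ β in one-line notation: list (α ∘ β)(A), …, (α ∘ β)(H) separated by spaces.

(α ∘ β)(x) = α(β(x)). Computing each image: α(β(A)) = α(F) = D, α(β(B)) = α(H) = A, α(β(C)) = α(B) = E, α(β(D)) = α(G) = B, α(β(E)) = α(E) = G, α(β(F)) = α(C) = C, α(β(G)) = α(A) = F, α(β(H)) = α(D) = H.
Hence α ∘ β = [D A E B G C F H].

D A E B G C F H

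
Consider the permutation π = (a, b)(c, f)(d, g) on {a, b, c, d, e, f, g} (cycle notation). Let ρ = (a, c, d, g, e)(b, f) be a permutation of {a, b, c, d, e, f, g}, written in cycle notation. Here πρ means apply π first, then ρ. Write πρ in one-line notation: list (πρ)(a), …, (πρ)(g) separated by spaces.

f c b e a d g

For each element, apply π then ρ: a → b → f; b → a → c; c → f → b; d → g → e; e → e → a; f → c → d; g → d → g.
So πρ in one-line form is f c b e a d g.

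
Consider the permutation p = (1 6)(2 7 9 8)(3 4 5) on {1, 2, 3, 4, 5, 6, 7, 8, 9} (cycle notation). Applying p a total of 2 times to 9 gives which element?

9 lies in the 4-cycle (2 7 9 8).
Advancing 2 steps from 9: 9 → 8 → 2.

2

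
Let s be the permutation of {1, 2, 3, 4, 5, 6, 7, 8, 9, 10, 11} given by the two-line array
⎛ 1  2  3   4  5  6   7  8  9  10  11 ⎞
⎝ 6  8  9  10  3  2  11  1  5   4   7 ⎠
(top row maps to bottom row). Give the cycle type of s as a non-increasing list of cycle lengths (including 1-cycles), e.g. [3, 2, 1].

The disjoint cycles are (1 6 2 8)(3 9 5)(4 10)(7 11), with lengths 4, 3, 2, 2 in non-increasing order.

[4, 3, 2, 2]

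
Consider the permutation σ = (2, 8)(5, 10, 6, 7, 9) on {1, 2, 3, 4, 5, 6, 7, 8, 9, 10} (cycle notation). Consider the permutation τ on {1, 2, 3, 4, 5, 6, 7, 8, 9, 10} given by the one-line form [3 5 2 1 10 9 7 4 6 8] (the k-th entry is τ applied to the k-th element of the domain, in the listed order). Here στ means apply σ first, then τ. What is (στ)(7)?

(στ)(7) = τ(σ(7)). σ(7) = 9, then τ(9) = 6. So (στ)(7) = 6.

6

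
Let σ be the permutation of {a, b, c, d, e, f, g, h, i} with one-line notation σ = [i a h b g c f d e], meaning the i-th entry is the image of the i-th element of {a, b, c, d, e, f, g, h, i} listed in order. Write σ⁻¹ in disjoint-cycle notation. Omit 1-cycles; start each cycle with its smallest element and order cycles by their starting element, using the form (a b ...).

(a b d h c f g e i)

First write σ in disjoint cycles: (a i e g f c h d b).
Reversing each cycle (and rotating so the smallest element leads) gives σ⁻¹ = (a b d h c f g e i).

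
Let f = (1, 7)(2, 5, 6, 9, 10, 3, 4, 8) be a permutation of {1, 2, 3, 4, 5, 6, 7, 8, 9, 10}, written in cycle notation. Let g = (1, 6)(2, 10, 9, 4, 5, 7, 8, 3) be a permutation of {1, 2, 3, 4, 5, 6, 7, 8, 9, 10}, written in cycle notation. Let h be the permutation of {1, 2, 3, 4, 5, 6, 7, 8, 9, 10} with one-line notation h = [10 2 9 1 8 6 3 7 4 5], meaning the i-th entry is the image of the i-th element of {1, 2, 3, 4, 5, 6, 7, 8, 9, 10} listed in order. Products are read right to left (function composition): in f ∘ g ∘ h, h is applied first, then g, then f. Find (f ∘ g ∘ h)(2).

(f ∘ g ∘ h)(2) = f(g(h(2))). h(2) = 2, then g(2) = 10, then f(10) = 3, so the result is 3.

3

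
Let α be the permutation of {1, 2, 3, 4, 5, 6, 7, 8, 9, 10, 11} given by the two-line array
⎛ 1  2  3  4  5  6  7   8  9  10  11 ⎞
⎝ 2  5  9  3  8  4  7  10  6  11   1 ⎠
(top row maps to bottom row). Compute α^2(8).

11

Tracing 8 → 10 → … returns to 8 after 6 steps, so 8 lies in a 6-cycle (1 2 5 8 10 11).
Advancing 2 steps from 8: 8 → 10 → 11.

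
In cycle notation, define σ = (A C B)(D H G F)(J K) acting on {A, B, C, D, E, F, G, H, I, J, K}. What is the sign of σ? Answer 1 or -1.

1

The cycle lengths are 4, 3, 2, 1, 1.
A cycle is odd iff its length is even; σ has 2 even-length cycles, so sgn(σ) = (−1)^2 and σ is even.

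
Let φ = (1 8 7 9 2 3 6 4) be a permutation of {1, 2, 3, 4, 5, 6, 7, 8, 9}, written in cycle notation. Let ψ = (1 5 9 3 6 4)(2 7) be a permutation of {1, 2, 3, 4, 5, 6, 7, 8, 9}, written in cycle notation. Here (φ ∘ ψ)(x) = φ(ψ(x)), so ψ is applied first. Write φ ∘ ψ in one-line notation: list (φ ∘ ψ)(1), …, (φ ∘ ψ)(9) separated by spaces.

5 9 4 8 2 1 3 7 6

(φ ∘ ψ)(x) = φ(ψ(x)). Computing each image: φ(ψ(1)) = φ(5) = 5, φ(ψ(2)) = φ(7) = 9, φ(ψ(3)) = φ(6) = 4, φ(ψ(4)) = φ(1) = 8, φ(ψ(5)) = φ(9) = 2, φ(ψ(6)) = φ(4) = 1, φ(ψ(7)) = φ(2) = 3, φ(ψ(8)) = φ(8) = 7, φ(ψ(9)) = φ(3) = 6.
Hence φ ∘ ψ = [5 9 4 8 2 1 3 7 6].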